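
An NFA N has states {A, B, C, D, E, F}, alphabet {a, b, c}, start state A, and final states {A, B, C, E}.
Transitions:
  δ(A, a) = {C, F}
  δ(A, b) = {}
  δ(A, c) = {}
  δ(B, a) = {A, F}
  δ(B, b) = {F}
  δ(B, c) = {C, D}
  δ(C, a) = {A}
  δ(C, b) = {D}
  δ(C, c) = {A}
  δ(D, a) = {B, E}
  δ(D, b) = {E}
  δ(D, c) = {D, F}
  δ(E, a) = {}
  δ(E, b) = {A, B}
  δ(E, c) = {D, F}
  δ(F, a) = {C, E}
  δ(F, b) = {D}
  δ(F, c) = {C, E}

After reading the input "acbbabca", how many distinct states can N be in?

4

Start: {A}
read a: {C, F}
read c: {A, C, E}
read b: {A, B, D}
read b: {E, F}
read a: {C, E}
read b: {A, B, D}
read c: {C, D, F}
read a: {A, B, C, E}
Final reachable set {A, B, C, E} has 4 states.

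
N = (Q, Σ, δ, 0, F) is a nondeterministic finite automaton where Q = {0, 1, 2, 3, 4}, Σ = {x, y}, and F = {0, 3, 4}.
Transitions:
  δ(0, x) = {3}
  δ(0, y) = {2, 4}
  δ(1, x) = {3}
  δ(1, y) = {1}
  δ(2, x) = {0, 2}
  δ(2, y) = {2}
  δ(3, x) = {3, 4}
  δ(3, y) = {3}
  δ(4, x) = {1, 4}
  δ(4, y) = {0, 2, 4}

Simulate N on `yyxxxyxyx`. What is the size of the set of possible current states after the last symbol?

5

Start: {0}
read y: {2, 4}
read y: {0, 2, 4}
read x: {0, 1, 2, 3, 4}
read x: {0, 1, 2, 3, 4}
read x: {0, 1, 2, 3, 4}
read y: {0, 1, 2, 3, 4}
read x: {0, 1, 2, 3, 4}
read y: {0, 1, 2, 3, 4}
read x: {0, 1, 2, 3, 4}
Final reachable set {0, 1, 2, 3, 4} has 5 states.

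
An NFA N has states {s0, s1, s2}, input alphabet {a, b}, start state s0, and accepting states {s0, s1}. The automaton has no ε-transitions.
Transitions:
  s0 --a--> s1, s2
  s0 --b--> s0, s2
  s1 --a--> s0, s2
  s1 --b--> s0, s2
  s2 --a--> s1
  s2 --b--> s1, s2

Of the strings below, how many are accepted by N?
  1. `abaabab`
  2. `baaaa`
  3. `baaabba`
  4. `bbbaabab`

4

`abaabab`: accepted
`baaaa`: accepted
`baaabba`: accepted
`bbbaabab`: accepted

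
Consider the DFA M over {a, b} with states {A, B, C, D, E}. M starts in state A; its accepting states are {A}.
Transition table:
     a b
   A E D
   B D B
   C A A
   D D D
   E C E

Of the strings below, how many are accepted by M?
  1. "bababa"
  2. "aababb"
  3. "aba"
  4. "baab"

0

"bababa": rejected
"aababb": rejected
"aba": rejected
"baab": rejected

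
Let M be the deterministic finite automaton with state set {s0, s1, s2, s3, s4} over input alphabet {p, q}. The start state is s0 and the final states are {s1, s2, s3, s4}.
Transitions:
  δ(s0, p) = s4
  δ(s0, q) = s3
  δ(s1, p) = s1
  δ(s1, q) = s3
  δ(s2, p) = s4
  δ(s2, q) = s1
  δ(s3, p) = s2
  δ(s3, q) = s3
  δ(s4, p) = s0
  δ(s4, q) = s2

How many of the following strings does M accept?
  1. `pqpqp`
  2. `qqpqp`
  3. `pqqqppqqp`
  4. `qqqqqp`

`pqpqp`: accepted
`qqpqp`: accepted
`pqqqppqqp`: accepted
`qqqqqp`: accepted

4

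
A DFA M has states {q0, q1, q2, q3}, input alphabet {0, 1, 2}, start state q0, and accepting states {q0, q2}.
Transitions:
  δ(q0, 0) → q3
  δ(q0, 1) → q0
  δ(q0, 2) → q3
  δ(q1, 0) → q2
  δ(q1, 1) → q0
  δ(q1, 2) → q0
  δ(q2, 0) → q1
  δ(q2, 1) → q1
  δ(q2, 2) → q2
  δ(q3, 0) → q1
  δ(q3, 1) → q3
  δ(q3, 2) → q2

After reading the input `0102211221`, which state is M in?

q0 --0--> q3
q3 --1--> q3
q3 --0--> q1
q1 --2--> q0
q0 --2--> q3
q3 --1--> q3
q3 --1--> q3
q3 --2--> q2
q2 --2--> q2
q2 --1--> q1

q1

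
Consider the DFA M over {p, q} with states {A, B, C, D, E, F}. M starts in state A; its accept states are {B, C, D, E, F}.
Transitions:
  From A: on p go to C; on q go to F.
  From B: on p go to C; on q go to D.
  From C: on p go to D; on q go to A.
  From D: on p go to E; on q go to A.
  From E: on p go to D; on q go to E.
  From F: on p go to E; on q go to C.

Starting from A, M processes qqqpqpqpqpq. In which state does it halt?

A --q--> F
F --q--> C
C --q--> A
A --p--> C
C --q--> A
A --p--> C
C --q--> A
A --p--> C
C --q--> A
A --p--> C
C --q--> A

A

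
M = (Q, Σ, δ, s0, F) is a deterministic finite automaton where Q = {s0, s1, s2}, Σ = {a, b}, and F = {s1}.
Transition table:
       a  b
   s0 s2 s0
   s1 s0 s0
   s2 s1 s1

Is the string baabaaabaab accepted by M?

rejected

s0 --b--> s0
s0 --a--> s2
s2 --a--> s1
s1 --b--> s0
s0 --a--> s2
s2 --a--> s1
s1 --a--> s0
s0 --b--> s0
s0 --a--> s2
s2 --a--> s1
s1 --b--> s0
End in state s0, which is not an accepting state.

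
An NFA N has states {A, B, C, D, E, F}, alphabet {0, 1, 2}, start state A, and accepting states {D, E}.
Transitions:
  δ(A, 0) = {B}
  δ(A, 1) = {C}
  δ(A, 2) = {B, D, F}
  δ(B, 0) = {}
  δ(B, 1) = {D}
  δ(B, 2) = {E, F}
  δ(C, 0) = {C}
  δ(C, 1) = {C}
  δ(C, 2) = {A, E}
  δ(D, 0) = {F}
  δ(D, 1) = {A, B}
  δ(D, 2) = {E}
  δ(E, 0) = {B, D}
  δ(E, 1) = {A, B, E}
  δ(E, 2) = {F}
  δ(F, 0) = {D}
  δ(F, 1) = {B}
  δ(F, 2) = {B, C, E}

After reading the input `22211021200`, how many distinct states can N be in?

2

Start: {A}
read 2: {B, D, F}
read 2: {B, C, E, F}
read 2: {A, B, C, E, F}
read 1: {A, B, C, D, E}
read 1: {A, B, C, D, E}
read 0: {B, C, D, F}
read 2: {A, B, C, E, F}
read 1: {A, B, C, D, E}
read 2: {A, B, D, E, F}
read 0: {B, D, F}
read 0: {D, F}
Final reachable set {D, F} has 2 states.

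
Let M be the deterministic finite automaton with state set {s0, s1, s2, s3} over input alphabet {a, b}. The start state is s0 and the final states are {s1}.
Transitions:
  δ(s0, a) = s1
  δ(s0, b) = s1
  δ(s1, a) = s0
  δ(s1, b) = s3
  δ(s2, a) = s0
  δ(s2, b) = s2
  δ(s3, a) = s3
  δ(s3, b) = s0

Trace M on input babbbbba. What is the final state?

s0 --b--> s1
s1 --a--> s0
s0 --b--> s1
s1 --b--> s3
s3 --b--> s0
s0 --b--> s1
s1 --b--> s3
s3 --a--> s3

s3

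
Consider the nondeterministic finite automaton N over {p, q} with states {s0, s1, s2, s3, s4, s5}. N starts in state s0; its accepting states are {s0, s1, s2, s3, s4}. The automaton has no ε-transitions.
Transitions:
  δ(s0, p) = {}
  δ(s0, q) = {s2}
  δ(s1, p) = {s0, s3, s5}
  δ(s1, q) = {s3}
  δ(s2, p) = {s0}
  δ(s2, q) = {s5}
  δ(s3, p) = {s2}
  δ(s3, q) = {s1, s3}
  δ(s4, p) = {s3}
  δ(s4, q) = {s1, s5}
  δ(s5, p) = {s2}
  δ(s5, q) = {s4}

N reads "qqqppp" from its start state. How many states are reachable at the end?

Start: {s0}
read q: {s2}
read q: {s5}
read q: {s4}
read p: {s3}
read p: {s2}
read p: {s0}
Final reachable set {s0} has 1 state.

1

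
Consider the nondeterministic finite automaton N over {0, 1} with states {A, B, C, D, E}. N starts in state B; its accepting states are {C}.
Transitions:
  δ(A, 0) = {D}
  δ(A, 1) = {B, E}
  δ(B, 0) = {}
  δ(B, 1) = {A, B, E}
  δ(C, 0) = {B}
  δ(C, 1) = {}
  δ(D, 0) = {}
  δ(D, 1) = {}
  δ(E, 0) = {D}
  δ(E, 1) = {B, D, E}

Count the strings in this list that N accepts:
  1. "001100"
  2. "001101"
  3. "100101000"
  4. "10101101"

0

"001100": rejected
"001101": rejected
"100101000": rejected
"10101101": rejected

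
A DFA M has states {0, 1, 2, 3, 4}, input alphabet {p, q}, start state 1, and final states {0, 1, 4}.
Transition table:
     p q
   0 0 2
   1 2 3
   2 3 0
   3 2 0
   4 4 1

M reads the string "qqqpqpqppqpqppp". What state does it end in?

1 --q--> 3
3 --q--> 0
0 --q--> 2
2 --p--> 3
3 --q--> 0
0 --p--> 0
0 --q--> 2
2 --p--> 3
3 --p--> 2
2 --q--> 0
0 --p--> 0
0 --q--> 2
2 --p--> 3
3 --p--> 2
2 --p--> 3

3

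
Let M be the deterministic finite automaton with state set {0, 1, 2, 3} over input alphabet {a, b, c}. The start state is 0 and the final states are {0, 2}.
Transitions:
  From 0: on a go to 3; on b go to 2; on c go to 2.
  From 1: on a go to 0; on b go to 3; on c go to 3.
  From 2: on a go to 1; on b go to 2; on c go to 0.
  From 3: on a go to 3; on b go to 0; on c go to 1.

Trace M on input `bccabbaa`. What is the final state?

3

0 --b--> 2
2 --c--> 0
0 --c--> 2
2 --a--> 1
1 --b--> 3
3 --b--> 0
0 --a--> 3
3 --a--> 3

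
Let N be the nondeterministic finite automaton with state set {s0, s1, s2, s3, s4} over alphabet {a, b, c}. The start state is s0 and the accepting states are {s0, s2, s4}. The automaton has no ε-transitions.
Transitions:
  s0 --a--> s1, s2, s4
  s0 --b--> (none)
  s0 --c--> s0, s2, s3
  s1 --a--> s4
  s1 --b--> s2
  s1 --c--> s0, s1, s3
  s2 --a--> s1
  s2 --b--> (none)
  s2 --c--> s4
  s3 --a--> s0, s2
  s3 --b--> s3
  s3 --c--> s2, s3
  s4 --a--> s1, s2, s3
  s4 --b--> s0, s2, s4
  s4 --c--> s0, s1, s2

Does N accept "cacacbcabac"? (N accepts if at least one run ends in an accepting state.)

Start: {s0}
read c: {s0, s2, s3}
read a: {s0, s1, s2, s4}
read c: {s0, s1, s2, s3, s4}
read a: {s0, s1, s2, s3, s4}
read c: {s0, s1, s2, s3, s4}
read b: {s0, s2, s3, s4}
read c: {s0, s1, s2, s3, s4}
read a: {s0, s1, s2, s3, s4}
read b: {s0, s2, s3, s4}
read a: {s0, s1, s2, s3, s4}
read c: {s0, s1, s2, s3, s4}
Reachable ∩ accepting = {s0, s2, s4} — nonempty.

accepted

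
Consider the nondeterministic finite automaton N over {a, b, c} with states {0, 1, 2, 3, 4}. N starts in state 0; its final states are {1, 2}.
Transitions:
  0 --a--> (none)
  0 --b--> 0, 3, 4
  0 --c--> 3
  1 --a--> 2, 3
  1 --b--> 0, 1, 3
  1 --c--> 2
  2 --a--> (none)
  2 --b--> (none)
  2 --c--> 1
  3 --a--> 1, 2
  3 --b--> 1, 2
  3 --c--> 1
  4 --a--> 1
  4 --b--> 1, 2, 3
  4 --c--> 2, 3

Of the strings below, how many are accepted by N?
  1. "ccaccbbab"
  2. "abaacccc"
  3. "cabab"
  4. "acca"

1

"ccaccbbab": rejected
"abaacccc": rejected
"cabab": accepted
"acca": rejected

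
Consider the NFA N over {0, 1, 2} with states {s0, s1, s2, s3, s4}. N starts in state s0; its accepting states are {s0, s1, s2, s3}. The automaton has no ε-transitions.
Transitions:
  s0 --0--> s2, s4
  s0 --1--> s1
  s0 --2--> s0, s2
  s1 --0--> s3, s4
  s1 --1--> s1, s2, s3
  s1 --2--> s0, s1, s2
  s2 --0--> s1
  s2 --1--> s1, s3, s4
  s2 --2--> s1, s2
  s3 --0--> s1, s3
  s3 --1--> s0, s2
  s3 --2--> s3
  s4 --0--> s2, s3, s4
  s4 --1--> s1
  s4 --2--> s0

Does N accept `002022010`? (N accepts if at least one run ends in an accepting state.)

Start: {s0}
read 0: {s2, s4}
read 0: {s1, s2, s3, s4}
read 2: {s0, s1, s2, s3}
read 0: {s1, s2, s3, s4}
read 2: {s0, s1, s2, s3}
read 2: {s0, s1, s2, s3}
read 0: {s1, s2, s3, s4}
read 1: {s0, s1, s2, s3, s4}
read 0: {s1, s2, s3, s4}
Reachable ∩ accepting = {s1, s2, s3} — nonempty.

accepted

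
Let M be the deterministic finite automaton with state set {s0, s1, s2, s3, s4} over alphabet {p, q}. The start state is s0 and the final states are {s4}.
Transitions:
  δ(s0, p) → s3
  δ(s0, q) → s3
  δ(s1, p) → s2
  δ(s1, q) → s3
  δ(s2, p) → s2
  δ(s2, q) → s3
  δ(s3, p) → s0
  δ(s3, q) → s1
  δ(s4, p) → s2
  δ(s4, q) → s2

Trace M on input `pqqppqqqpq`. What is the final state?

s3

s0 --p--> s3
s3 --q--> s1
s1 --q--> s3
s3 --p--> s0
s0 --p--> s3
s3 --q--> s1
s1 --q--> s3
s3 --q--> s1
s1 --p--> s2
s2 --q--> s3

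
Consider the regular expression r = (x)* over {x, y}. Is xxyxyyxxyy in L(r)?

xxyxyyxxyy cannot be split into zero or more pieces each matching x.

no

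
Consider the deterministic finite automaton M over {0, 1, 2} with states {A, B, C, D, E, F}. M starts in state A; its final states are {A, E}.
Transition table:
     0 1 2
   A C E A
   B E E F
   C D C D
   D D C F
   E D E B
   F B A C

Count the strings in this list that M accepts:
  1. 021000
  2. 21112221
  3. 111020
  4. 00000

021000: rejected
21112221: rejected
111020: rejected
00000: rejected

0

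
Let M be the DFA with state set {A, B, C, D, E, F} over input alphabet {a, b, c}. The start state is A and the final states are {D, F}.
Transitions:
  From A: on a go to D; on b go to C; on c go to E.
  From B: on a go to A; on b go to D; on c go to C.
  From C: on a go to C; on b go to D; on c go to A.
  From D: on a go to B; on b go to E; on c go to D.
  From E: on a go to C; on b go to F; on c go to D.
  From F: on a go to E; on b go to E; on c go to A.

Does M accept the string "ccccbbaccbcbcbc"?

A --c--> E
E --c--> D
D --c--> D
D --c--> D
D --b--> E
E --b--> F
F --a--> E
E --c--> D
D --c--> D
D --b--> E
E --c--> D
D --b--> E
E --c--> D
D --b--> E
E --c--> D
End in state D, which is an accepting state.

accepted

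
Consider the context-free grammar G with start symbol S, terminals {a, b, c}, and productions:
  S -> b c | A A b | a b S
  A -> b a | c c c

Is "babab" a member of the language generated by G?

S ⇒ AAb ⇒ baAb ⇒ babab

yes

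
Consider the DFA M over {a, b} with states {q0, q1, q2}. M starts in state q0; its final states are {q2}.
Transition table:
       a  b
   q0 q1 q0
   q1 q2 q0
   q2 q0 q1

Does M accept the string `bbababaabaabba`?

rejected

q0 --b--> q0
q0 --b--> q0
q0 --a--> q1
q1 --b--> q0
q0 --a--> q1
q1 --b--> q0
q0 --a--> q1
q1 --a--> q2
q2 --b--> q1
q1 --a--> q2
q2 --a--> q0
q0 --b--> q0
q0 --b--> q0
q0 --a--> q1
End in state q1, which is not an accepting state.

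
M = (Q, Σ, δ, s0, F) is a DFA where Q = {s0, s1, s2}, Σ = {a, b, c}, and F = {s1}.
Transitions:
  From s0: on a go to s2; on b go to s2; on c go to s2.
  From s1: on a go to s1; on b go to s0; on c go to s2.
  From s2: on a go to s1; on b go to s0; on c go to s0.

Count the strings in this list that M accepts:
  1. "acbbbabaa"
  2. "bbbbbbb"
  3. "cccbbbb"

1

"acbbbabaa": accepted
"bbbbbbb": rejected
"cccbbbb": rejected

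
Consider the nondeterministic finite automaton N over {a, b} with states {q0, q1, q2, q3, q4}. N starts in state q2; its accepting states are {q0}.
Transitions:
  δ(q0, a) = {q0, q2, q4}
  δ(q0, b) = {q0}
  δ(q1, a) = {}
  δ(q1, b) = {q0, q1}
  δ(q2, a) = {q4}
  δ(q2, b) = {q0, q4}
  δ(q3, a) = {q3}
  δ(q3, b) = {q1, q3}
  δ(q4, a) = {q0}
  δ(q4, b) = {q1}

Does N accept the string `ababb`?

rejected

Start: {q2}
read a: {q4}
read b: {q1}
read a: {}
The reachable set is empty and stays empty for the remaining 2 symbols.
Reachable ∩ accepting = {} — empty.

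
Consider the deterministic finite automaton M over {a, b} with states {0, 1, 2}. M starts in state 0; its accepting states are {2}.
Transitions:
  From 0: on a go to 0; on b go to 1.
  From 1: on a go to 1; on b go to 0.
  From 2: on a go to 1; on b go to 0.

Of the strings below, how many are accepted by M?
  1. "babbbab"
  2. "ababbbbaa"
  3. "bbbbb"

"babbbab": rejected
"ababbbbaa": rejected
"bbbbb": rejected

0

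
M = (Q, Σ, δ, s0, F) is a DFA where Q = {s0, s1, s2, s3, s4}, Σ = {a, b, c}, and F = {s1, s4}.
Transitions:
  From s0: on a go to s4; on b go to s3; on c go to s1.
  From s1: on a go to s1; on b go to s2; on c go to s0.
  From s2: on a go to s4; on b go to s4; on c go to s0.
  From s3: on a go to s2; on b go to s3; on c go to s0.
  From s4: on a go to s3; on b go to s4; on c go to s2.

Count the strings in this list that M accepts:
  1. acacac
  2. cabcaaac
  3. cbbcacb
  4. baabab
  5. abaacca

2

acacac: rejected
cabcaaac: rejected
cbbcacb: accepted
baabab: rejected
abaacca: accepted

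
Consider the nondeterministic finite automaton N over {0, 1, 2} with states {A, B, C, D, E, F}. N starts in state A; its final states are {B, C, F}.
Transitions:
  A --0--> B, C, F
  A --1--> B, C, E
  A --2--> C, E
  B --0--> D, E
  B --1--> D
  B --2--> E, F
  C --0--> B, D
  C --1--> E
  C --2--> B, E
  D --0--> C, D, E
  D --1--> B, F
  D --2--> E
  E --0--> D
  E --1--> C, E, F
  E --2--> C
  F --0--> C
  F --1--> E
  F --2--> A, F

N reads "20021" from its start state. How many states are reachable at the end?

Start: {A}
read 2: {C, E}
read 0: {B, D}
read 0: {C, D, E}
read 2: {B, C, E}
read 1: {C, D, E, F}
Final reachable set {C, D, E, F} has 4 states.

4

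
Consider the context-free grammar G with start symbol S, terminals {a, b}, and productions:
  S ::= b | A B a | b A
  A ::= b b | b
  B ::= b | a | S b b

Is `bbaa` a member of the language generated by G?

S ⇒ ABa ⇒ bbBa ⇒ bbaa

yes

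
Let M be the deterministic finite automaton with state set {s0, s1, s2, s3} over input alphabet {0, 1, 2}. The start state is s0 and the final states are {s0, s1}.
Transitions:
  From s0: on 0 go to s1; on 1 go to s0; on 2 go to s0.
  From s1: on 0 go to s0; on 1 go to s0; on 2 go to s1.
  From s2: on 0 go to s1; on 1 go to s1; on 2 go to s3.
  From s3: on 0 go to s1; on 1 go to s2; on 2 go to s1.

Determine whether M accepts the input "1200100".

accepted

s0 --1--> s0
s0 --2--> s0
s0 --0--> s1
s1 --0--> s0
s0 --1--> s0
s0 --0--> s1
s1 --0--> s0
End in state s0, which is an accepting state.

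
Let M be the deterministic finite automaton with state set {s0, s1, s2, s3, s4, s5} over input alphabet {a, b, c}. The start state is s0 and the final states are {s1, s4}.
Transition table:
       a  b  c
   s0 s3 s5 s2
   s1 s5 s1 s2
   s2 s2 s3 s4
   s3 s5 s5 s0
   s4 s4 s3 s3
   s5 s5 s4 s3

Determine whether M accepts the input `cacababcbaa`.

s0 --c--> s2
s2 --a--> s2
s2 --c--> s4
s4 --a--> s4
s4 --b--> s3
s3 --a--> s5
s5 --b--> s4
s4 --c--> s3
s3 --b--> s5
s5 --a--> s5
s5 --a--> s5
End in state s5, which is not an accepting state.

rejected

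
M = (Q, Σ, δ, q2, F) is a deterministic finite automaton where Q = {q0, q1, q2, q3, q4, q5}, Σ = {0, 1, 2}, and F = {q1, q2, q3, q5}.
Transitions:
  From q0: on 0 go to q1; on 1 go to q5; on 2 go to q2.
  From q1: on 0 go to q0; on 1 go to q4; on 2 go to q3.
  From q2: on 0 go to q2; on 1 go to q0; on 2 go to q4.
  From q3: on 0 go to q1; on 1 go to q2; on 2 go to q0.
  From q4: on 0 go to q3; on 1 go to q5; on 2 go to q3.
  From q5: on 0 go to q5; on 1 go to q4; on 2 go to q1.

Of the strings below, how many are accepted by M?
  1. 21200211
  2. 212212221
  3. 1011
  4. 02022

3

21200211: rejected
212212221: accepted
1011: accepted
02022: accepted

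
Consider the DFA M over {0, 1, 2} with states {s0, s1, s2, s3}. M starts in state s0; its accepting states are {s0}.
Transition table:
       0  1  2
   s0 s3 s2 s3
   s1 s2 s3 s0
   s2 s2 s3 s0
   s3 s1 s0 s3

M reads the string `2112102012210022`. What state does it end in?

s3

s0 --2--> s3
s3 --1--> s0
s0 --1--> s2
s2 --2--> s0
s0 --1--> s2
s2 --0--> s2
s2 --2--> s0
s0 --0--> s3
s3 --1--> s0
s0 --2--> s3
s3 --2--> s3
s3 --1--> s0
s0 --0--> s3
s3 --0--> s1
s1 --2--> s0
s0 --2--> s3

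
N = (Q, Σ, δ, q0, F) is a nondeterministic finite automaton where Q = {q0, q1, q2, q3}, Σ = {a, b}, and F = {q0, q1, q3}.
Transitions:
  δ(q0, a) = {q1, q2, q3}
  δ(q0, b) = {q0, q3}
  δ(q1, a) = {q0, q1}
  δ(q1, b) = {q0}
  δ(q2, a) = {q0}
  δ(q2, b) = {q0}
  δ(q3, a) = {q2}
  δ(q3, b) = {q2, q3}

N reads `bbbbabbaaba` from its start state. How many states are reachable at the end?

Start: {q0}
read b: {q0, q3}
read b: {q0, q2, q3}
read b: {q0, q2, q3}
read b: {q0, q2, q3}
read a: {q0, q1, q2, q3}
read b: {q0, q2, q3}
read b: {q0, q2, q3}
read a: {q0, q1, q2, q3}
read a: {q0, q1, q2, q3}
read b: {q0, q2, q3}
read a: {q0, q1, q2, q3}
Final reachable set {q0, q1, q2, q3} has 4 states.

4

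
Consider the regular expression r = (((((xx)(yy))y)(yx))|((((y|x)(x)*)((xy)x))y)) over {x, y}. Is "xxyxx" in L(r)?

no

Neither ((((xx)(yy))y)(yx)) nor ((((y|x)(x)*)((xy)x))y) matches xxyxx.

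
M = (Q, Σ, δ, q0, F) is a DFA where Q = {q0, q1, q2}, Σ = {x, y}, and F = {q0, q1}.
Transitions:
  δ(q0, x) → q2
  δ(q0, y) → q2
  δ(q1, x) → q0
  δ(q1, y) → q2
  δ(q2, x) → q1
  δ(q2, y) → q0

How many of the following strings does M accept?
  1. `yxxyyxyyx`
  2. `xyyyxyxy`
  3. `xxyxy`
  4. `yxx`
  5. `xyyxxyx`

`yxxyyxyyx`: accepted
`xyyyxyxy`: accepted
`xxyxy`: rejected
`yxx`: accepted
`xyyxxyx`: accepted

4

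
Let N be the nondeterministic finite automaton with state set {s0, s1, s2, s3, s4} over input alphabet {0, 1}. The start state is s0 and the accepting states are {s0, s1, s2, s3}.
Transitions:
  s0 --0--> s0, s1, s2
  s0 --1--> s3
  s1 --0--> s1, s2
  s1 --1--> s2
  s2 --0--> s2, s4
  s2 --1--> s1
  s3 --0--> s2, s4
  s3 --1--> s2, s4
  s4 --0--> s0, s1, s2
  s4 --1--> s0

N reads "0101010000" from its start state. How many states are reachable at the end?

4

Start: {s0}
read 0: {s0, s1, s2}
read 1: {s1, s2, s3}
read 0: {s1, s2, s4}
read 1: {s0, s1, s2}
read 0: {s0, s1, s2, s4}
read 1: {s0, s1, s2, s3}
read 0: {s0, s1, s2, s4}
read 0: {s0, s1, s2, s4}
read 0: {s0, s1, s2, s4}
read 0: {s0, s1, s2, s4}
Final reachable set {s0, s1, s2, s4} has 4 states.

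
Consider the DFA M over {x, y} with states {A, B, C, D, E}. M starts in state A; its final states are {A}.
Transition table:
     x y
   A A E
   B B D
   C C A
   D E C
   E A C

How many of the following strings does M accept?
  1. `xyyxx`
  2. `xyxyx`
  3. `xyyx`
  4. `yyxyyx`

`xyyxx`: rejected
`xyxyx`: accepted
`xyyx`: rejected
`yyxyyx`: accepted

2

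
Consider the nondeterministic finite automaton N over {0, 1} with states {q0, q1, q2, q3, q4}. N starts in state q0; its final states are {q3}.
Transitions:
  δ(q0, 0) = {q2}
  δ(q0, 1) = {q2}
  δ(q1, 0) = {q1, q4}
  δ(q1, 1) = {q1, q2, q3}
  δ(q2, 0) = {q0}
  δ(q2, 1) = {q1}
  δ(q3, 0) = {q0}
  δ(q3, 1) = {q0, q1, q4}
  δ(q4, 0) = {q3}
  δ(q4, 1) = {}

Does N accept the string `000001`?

Start: {q0}
read 0: {q2}
read 0: {q0}
read 0: {q2}
read 0: {q0}
read 0: {q2}
read 1: {q1}
Reachable ∩ accepting = {} — empty.

rejected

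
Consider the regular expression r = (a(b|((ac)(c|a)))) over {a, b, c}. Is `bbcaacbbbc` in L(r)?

No split of bbcaacbbbc into u·v has a matching u and (b|((ac)(c|a))) matching v.

no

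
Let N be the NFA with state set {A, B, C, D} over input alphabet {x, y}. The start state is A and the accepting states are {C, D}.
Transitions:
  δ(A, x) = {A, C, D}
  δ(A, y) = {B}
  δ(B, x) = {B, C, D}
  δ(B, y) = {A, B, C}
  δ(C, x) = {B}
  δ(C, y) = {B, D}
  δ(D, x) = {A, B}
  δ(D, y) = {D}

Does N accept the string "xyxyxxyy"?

Start: {A}
read x: {A, C, D}
read y: {B, D}
read x: {A, B, C, D}
read y: {A, B, C, D}
read x: {A, B, C, D}
read x: {A, B, C, D}
read y: {A, B, C, D}
read y: {A, B, C, D}
Reachable ∩ accepting = {C, D} — nonempty.

accepted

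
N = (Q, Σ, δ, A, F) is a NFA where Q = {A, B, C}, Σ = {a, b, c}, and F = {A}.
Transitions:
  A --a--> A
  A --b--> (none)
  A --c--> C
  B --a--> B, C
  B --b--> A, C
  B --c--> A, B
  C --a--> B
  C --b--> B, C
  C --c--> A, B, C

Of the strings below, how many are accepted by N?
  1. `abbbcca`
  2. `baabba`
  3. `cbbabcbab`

`abbbcca`: rejected
`baabba`: rejected
`cbbabcbab`: accepted

1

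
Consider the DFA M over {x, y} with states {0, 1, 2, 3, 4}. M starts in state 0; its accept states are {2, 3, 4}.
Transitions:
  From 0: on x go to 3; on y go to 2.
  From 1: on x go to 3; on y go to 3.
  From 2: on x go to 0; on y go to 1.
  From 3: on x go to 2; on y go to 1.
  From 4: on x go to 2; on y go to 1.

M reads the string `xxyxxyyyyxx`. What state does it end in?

0 --x--> 3
3 --x--> 2
2 --y--> 1
1 --x--> 3
3 --x--> 2
2 --y--> 1
1 --y--> 3
3 --y--> 1
1 --y--> 3
3 --x--> 2
2 --x--> 0

0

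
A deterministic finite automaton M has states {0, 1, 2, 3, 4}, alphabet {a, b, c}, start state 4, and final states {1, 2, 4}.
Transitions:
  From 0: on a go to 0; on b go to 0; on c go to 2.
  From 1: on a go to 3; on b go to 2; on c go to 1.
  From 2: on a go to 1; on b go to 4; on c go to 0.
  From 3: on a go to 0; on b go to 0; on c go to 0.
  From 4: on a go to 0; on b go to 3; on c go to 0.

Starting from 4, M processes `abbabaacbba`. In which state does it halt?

0

4 --a--> 0
0 --b--> 0
0 --b--> 0
0 --a--> 0
0 --b--> 0
0 --a--> 0
0 --a--> 0
0 --c--> 2
2 --b--> 4
4 --b--> 3
3 --a--> 0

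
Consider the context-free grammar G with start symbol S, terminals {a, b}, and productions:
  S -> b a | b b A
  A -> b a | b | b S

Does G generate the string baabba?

no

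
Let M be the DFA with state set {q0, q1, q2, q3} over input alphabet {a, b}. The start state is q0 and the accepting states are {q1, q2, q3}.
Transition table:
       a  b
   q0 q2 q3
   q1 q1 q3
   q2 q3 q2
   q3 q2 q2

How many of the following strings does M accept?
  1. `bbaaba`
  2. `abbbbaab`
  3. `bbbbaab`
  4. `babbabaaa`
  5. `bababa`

`bbaaba`: accepted
`abbbbaab`: accepted
`bbbbaab`: accepted
`babbabaaa`: accepted
`bababa`: accepted

5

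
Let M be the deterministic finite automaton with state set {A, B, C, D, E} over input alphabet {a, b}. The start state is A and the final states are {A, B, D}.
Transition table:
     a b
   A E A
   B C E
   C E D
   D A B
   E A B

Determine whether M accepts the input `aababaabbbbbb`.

rejected

A --a--> E
E --a--> A
A --b--> A
A --a--> E
E --b--> B
B --a--> C
C --a--> E
E --b--> B
B --b--> E
E --b--> B
B --b--> E
E --b--> B
B --b--> E
End in state E, which is not an accepting state.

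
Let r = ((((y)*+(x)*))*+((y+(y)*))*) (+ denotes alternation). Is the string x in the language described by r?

yes

The left alternative (((y)*+(x)*))* matches x.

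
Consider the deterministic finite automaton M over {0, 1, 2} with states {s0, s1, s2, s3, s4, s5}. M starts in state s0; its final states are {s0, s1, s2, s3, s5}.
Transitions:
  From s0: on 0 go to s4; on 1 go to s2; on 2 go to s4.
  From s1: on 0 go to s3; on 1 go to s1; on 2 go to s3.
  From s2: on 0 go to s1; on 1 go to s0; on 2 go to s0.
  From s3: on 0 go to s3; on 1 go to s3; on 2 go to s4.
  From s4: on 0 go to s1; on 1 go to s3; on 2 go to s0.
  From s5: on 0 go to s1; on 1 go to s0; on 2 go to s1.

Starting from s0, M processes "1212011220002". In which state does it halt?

s4

s0 --1--> s2
s2 --2--> s0
s0 --1--> s2
s2 --2--> s0
s0 --0--> s4
s4 --1--> s3
s3 --1--> s3
s3 --2--> s4
s4 --2--> s0
s0 --0--> s4
s4 --0--> s1
s1 --0--> s3
s3 --2--> s4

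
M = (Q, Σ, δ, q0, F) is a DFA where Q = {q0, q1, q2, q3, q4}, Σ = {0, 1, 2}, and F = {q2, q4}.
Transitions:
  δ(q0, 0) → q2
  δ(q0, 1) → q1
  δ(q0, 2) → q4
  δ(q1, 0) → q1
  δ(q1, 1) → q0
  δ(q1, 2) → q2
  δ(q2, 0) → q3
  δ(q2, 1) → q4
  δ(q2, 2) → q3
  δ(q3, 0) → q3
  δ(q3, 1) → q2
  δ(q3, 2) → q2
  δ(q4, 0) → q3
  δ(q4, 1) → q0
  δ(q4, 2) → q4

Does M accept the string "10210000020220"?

q0 --1--> q1
q1 --0--> q1
q1 --2--> q2
q2 --1--> q4
q4 --0--> q3
q3 --0--> q3
q3 --0--> q3
q3 --0--> q3
q3 --0--> q3
q3 --2--> q2
q2 --0--> q3
q3 --2--> q2
q2 --2--> q3
q3 --0--> q3
End in state q3, which is not an accepting state.

rejected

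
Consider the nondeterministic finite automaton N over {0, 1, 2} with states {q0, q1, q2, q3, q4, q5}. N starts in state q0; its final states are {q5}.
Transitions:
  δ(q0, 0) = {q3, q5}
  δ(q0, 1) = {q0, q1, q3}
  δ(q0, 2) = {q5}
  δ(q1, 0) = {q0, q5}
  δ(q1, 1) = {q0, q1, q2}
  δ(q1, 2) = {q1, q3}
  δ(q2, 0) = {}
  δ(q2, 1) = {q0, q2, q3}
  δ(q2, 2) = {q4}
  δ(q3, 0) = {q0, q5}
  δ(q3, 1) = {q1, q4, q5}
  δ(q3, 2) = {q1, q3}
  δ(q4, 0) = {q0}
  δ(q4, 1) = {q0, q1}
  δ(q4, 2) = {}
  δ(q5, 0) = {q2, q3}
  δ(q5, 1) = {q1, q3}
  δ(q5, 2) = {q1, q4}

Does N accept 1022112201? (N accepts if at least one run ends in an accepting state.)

Start: {q0}
read 1: {q0, q1, q3}
read 0: {q0, q3, q5}
read 2: {q1, q3, q4, q5}
read 2: {q1, q3, q4}
read 1: {q0, q1, q2, q4, q5}
read 1: {q0, q1, q2, q3}
read 2: {q1, q3, q4, q5}
read 2: {q1, q3, q4}
read 0: {q0, q5}
read 1: {q0, q1, q3}
Reachable ∩ accepting = {} — empty.

rejected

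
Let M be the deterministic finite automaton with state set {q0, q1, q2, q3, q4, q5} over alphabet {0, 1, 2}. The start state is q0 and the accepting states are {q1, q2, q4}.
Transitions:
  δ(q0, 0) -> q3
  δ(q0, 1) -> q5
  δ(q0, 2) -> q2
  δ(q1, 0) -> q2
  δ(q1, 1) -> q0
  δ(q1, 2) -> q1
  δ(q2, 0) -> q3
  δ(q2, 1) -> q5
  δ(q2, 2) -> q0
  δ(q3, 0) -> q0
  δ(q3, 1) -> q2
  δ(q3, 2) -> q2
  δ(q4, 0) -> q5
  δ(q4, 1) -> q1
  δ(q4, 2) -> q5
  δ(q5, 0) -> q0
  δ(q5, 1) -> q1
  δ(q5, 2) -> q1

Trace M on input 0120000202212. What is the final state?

q0 --0--> q3
q3 --1--> q2
q2 --2--> q0
q0 --0--> q3
q3 --0--> q0
q0 --0--> q3
q3 --0--> q0
q0 --2--> q2
q2 --0--> q3
q3 --2--> q2
q2 --2--> q0
q0 --1--> q5
q5 --2--> q1

q1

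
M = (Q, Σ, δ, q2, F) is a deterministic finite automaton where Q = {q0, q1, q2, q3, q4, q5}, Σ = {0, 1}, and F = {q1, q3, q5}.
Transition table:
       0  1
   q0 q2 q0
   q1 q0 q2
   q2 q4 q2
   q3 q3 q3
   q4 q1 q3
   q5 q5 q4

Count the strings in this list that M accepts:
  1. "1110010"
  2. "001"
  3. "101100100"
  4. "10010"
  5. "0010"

1

"1110010": rejected
"001": rejected
"101100100": accepted
"10010": rejected
"0010": rejected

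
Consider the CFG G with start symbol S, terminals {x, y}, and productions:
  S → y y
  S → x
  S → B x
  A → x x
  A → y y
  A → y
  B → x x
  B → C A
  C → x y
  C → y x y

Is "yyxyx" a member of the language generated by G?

no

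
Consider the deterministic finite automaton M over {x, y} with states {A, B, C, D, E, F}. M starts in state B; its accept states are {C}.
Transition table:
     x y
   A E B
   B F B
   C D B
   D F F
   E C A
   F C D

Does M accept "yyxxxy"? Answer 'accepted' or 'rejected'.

rejected

B --y--> B
B --y--> B
B --x--> F
F --x--> C
C --x--> D
D --y--> F
End in state F, which is not an accepting state.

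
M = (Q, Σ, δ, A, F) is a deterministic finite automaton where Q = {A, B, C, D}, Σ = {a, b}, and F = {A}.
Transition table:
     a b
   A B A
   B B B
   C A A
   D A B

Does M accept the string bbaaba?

rejected

A --b--> A
A --b--> A
A --a--> B
B --a--> B
B --b--> B
B --a--> B
End in state B, which is not an accepting state.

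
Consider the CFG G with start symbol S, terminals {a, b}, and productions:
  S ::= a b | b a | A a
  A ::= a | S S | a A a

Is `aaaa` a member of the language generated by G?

yes

S ⇒ Aa ⇒ aAaa ⇒ aaaa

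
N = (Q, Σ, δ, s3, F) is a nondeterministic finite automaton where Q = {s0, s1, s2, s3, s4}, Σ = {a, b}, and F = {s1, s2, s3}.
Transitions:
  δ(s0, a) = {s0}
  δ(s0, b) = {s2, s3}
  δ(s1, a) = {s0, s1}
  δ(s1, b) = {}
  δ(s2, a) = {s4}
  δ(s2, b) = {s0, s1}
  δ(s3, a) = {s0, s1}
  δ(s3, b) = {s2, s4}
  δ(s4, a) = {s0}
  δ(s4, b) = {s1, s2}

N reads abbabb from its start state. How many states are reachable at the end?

4

Start: {s3}
read a: {s0, s1}
read b: {s2, s3}
read b: {s0, s1, s2, s4}
read a: {s0, s1, s4}
read b: {s1, s2, s3}
read b: {s0, s1, s2, s4}
Final reachable set {s0, s1, s2, s4} has 4 states.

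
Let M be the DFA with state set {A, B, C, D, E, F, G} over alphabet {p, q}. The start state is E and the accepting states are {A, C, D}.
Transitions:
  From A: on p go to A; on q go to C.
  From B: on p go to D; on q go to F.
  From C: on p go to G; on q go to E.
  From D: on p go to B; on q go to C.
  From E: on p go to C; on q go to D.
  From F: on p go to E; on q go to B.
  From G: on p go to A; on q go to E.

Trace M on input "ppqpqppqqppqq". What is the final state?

E

E --p--> C
C --p--> G
G --q--> E
E --p--> C
C --q--> E
E --p--> C
C --p--> G
G --q--> E
E --q--> D
D --p--> B
B --p--> D
D --q--> C
C --q--> E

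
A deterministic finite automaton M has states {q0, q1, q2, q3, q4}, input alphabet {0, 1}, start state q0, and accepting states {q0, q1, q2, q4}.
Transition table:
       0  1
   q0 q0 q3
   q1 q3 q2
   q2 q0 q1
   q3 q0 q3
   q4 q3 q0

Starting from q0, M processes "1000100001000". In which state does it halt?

q0

q0 --1--> q3
q3 --0--> q0
q0 --0--> q0
q0 --0--> q0
q0 --1--> q3
q3 --0--> q0
q0 --0--> q0
q0 --0--> q0
q0 --0--> q0
q0 --1--> q3
q3 --0--> q0
q0 --0--> q0
q0 --0--> q0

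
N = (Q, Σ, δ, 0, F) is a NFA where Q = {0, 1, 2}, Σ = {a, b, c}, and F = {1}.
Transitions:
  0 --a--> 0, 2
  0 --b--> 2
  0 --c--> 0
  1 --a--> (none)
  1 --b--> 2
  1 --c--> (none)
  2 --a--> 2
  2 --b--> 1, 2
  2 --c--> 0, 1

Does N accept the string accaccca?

Start: {0}
read a: {0, 2}
read c: {0, 1}
read c: {0}
read a: {0, 2}
read c: {0, 1}
read c: {0}
read c: {0}
read a: {0, 2}
Reachable ∩ accepting = {} — empty.

rejected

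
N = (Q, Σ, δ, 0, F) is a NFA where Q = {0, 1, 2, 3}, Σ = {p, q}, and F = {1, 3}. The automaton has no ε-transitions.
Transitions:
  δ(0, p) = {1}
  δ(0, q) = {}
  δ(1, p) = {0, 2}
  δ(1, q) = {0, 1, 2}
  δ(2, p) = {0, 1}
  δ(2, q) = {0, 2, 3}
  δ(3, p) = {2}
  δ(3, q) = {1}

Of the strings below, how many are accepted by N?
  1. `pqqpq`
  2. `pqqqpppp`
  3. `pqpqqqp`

3

`pqqpq`: accepted
`pqqqpppp`: accepted
`pqpqqqp`: accepted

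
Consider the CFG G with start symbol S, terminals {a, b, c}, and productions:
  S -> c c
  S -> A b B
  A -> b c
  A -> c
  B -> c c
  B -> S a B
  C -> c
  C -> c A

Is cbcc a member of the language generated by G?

S ⇒ AbB ⇒ cbB ⇒ cbcc

yes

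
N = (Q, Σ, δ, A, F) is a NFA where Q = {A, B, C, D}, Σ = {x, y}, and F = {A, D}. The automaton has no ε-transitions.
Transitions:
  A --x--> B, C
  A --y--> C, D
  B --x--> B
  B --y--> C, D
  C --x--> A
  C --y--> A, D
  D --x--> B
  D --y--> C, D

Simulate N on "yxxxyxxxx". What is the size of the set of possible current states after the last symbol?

Start: {A}
read y: {C, D}
read x: {A, B}
read x: {B, C}
read x: {A, B}
read y: {C, D}
read x: {A, B}
read x: {B, C}
read x: {A, B}
read x: {B, C}
Final reachable set {B, C} has 2 states.

2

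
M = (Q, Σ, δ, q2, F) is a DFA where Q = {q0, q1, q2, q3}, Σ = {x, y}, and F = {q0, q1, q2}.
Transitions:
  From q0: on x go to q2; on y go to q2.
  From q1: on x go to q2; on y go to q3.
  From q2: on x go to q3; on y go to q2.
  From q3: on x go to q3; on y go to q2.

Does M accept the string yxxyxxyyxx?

q2 --y--> q2
q2 --x--> q3
q3 --x--> q3
q3 --y--> q2
q2 --x--> q3
q3 --x--> q3
q3 --y--> q2
q2 --y--> q2
q2 --x--> q3
q3 --x--> q3
End in state q3, which is not an accepting state.

rejected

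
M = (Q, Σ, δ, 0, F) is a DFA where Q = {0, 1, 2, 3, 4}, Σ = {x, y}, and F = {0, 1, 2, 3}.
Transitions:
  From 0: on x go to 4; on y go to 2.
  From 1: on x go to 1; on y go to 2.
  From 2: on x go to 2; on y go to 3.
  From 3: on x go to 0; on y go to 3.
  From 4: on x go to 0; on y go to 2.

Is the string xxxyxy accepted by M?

0 --x--> 4
4 --x--> 0
0 --x--> 4
4 --y--> 2
2 --x--> 2
2 --y--> 3
End in state 3, which is an accepting state.

accepted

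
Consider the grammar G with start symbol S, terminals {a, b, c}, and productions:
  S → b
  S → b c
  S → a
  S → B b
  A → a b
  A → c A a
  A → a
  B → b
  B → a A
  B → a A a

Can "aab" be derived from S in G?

yes

S ⇒ Bb ⇒ aAb ⇒ aab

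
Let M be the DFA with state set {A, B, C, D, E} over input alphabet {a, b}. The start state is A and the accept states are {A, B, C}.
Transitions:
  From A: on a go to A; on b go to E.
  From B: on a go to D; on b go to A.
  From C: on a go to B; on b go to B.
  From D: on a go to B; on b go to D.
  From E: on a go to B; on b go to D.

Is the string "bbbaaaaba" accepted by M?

accepted

A --b--> E
E --b--> D
D --b--> D
D --a--> B
B --a--> D
D --a--> B
B --a--> D
D --b--> D
D --a--> B
End in state B, which is an accepting state.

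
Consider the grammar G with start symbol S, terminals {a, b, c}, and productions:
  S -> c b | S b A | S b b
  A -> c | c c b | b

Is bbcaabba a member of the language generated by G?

no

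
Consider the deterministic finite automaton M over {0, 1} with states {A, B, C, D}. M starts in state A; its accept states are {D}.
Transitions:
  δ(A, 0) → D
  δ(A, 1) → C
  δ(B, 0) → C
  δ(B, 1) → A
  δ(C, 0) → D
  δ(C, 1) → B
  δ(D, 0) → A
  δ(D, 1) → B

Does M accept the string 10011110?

accepted

A --1--> C
C --0--> D
D --0--> A
A --1--> C
C --1--> B
B --1--> A
A --1--> C
C --0--> D
End in state D, which is an accepting state.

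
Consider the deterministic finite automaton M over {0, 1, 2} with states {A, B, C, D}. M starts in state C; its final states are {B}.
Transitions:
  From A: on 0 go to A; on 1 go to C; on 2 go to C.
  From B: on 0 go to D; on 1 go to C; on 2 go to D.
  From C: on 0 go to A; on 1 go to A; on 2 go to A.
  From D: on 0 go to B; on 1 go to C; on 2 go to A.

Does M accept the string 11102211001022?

rejected

C --1--> A
A --1--> C
C --1--> A
A --0--> A
A --2--> C
C --2--> A
A --1--> C
C --1--> A
A --0--> A
A --0--> A
A --1--> C
C --0--> A
A --2--> C
C --2--> A
End in state A, which is not an accepting state.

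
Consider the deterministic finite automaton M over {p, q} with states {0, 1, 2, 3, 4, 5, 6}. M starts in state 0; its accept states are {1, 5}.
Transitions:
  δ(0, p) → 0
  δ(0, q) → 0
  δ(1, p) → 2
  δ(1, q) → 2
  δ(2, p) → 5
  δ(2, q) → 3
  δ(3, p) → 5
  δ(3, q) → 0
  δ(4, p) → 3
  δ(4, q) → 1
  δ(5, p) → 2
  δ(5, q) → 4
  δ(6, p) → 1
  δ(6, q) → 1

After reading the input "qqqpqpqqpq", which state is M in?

0

0 --q--> 0
0 --q--> 0
0 --q--> 0
0 --p--> 0
0 --q--> 0
0 --p--> 0
0 --q--> 0
0 --q--> 0
0 --p--> 0
0 --q--> 0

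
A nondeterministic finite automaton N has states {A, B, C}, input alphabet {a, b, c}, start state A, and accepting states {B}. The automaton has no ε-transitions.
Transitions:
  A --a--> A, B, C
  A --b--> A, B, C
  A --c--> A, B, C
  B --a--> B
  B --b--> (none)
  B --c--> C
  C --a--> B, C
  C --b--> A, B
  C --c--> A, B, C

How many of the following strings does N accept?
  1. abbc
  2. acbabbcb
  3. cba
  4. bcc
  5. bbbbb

abbc: accepted
acbabbcb: accepted
cba: accepted
bcc: accepted
bbbbb: accepted

5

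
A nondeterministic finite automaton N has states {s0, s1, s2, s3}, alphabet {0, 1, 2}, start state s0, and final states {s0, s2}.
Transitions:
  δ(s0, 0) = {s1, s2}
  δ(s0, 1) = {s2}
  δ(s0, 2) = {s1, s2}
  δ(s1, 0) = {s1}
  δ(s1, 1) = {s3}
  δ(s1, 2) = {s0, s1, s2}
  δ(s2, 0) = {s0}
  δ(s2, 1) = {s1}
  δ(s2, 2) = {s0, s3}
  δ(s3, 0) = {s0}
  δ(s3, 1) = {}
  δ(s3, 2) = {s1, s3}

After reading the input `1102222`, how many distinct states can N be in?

4

Start: {s0}
read 1: {s2}
read 1: {s1}
read 0: {s1}
read 2: {s0, s1, s2}
read 2: {s0, s1, s2, s3}
read 2: {s0, s1, s2, s3}
read 2: {s0, s1, s2, s3}
Final reachable set {s0, s1, s2, s3} has 4 states.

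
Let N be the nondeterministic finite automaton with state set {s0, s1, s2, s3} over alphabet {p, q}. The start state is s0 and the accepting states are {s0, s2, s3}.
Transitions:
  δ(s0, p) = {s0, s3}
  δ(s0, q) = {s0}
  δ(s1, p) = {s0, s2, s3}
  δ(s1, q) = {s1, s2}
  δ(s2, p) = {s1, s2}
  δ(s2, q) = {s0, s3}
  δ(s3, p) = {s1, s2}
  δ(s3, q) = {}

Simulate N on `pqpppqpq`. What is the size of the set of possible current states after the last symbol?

Start: {s0}
read p: {s0, s3}
read q: {s0}
read p: {s0, s3}
read p: {s0, s1, s2, s3}
read p: {s0, s1, s2, s3}
read q: {s0, s1, s2, s3}
read p: {s0, s1, s2, s3}
read q: {s0, s1, s2, s3}
Final reachable set {s0, s1, s2, s3} has 4 states.

4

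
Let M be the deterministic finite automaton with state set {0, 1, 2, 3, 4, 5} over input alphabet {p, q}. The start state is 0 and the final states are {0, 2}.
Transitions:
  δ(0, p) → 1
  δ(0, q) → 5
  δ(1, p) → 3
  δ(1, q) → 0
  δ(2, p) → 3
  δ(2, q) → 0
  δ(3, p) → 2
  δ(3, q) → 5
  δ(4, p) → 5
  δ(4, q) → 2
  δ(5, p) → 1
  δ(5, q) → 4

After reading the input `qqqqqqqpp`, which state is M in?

2

0 --q--> 5
5 --q--> 4
4 --q--> 2
2 --q--> 0
0 --q--> 5
5 --q--> 4
4 --q--> 2
2 --p--> 3
3 --p--> 2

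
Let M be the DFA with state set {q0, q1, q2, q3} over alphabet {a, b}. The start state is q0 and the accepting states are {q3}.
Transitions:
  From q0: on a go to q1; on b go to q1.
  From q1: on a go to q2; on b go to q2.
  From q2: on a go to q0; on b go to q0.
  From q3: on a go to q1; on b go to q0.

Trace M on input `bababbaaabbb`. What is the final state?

q0

q0 --b--> q1
q1 --a--> q2
q2 --b--> q0
q0 --a--> q1
q1 --b--> q2
q2 --b--> q0
q0 --a--> q1
q1 --a--> q2
q2 --a--> q0
q0 --b--> q1
q1 --b--> q2
q2 --b--> q0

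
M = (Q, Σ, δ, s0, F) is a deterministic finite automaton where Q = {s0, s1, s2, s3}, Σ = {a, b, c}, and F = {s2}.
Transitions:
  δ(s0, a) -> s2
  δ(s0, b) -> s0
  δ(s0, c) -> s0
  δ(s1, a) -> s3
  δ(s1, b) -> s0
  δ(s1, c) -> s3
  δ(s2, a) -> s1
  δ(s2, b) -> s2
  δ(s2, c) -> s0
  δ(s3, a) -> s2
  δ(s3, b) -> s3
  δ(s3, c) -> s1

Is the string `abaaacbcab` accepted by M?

accepted

s0 --a--> s2
s2 --b--> s2
s2 --a--> s1
s1 --a--> s3
s3 --a--> s2
s2 --c--> s0
s0 --b--> s0
s0 --c--> s0
s0 --a--> s2
s2 --b--> s2
End in state s2, which is an accepting state.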